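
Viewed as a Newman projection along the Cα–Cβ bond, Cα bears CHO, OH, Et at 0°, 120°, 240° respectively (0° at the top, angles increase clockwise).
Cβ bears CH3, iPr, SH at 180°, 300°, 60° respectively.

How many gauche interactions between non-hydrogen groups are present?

Non-H gauche pairs: CHO(0°)/iPr(300°); CHO(0°)/SH(60°); OH(120°)/CH3(180°); OH(120°)/SH(60°); Et(240°)/CH3(180°); Et(240°)/iPr(300°) — 6 interactions.

6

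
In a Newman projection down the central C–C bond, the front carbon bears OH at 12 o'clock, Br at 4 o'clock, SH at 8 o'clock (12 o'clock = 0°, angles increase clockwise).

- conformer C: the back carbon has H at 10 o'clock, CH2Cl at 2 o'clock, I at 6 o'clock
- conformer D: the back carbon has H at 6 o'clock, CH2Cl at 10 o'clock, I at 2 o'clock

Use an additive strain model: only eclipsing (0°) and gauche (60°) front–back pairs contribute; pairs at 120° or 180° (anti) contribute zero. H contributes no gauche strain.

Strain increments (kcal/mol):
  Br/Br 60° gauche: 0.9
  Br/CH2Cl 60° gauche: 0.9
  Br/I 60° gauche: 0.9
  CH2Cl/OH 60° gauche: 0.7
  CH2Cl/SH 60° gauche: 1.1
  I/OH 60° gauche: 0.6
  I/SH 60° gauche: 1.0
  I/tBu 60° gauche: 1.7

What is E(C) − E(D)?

C (staggered): OH(0°)/CH2Cl(60°) gauche 0.7; Br(120°)/CH2Cl(60°) gauche 0.9; Br(120°)/I(180°) gauche 0.9; SH(240°)/I(180°) gauche 1.0 → 3.5 kcal/mol.
D (staggered): OH(0°)/CH2Cl(300°) gauche 0.7; OH(0°)/I(60°) gauche 0.6; Br(120°)/I(60°) gauche 0.9; SH(240°)/CH2Cl(300°) gauche 1.1 → 3.3 kcal/mol.
E(C) − E(D) = 3.5 − 3.3 = +0.2 kcal/mol.

+0.2 kcal/mol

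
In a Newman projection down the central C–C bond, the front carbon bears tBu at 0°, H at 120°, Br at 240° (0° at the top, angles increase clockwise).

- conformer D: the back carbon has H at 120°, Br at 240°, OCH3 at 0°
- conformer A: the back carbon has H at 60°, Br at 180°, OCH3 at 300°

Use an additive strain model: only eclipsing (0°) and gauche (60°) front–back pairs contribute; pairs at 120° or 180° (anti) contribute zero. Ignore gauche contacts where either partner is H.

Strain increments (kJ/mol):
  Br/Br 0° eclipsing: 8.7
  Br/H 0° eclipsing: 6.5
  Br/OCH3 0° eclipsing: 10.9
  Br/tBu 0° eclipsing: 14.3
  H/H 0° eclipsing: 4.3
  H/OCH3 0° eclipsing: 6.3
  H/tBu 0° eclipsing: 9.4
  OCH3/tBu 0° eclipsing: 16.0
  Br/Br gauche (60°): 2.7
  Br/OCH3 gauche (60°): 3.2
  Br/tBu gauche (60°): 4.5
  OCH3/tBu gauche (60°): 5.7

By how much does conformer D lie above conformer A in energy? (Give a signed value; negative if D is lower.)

+17.4 kJ/mol

D (eclipsed): tBu(0°)/OCH3(0°) eclipsed 16.0; H(120°)/H(120°) eclipsed 4.3; Br(240°)/Br(240°) eclipsed 8.7 → 29.0 kJ/mol.
A (staggered): tBu(0°)/OCH3(300°) gauche 5.7; Br(240°)/Br(180°) gauche 2.7; Br(240°)/OCH3(300°) gauche 3.2 → 11.6 kJ/mol.
E(D) − E(A) = 29.0 − 11.6 = +17.4 kJ/mol.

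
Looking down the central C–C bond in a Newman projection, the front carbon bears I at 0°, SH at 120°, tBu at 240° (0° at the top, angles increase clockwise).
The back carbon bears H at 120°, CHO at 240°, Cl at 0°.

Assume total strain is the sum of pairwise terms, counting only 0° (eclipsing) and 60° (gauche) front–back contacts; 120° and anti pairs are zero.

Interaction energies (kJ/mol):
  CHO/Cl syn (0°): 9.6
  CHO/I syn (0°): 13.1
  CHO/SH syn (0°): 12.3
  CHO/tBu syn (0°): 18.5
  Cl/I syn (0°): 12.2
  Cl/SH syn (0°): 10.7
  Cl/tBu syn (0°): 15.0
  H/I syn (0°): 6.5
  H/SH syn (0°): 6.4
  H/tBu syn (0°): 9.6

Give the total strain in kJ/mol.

This conformer is eclipsed. I at 0° is eclipsed with Cl at 0° (12.2); SH at 120° is eclipsed with H at 120° (6.4); tBu at 240° is eclipsed with CHO at 240° (18.5). Total 37.1 kJ/mol.

37.1 kJ/mol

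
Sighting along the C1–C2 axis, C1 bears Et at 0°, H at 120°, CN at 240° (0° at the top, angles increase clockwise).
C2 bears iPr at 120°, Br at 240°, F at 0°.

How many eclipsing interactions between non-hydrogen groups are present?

2

Non-H eclipsing pairs: Et(0°)/F(0°); CN(240°)/Br(240°) — 2 interactions.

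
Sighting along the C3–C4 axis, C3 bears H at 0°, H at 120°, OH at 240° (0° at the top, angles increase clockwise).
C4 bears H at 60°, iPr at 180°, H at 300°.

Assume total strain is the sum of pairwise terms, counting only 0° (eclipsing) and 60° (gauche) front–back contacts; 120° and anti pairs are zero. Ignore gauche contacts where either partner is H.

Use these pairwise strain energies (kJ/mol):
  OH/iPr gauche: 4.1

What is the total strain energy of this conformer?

This conformer is staggered. OH at 240° is gauche with iPr at 180° (4.1). Total 4.1 kJ/mol.

4.1 kJ/mol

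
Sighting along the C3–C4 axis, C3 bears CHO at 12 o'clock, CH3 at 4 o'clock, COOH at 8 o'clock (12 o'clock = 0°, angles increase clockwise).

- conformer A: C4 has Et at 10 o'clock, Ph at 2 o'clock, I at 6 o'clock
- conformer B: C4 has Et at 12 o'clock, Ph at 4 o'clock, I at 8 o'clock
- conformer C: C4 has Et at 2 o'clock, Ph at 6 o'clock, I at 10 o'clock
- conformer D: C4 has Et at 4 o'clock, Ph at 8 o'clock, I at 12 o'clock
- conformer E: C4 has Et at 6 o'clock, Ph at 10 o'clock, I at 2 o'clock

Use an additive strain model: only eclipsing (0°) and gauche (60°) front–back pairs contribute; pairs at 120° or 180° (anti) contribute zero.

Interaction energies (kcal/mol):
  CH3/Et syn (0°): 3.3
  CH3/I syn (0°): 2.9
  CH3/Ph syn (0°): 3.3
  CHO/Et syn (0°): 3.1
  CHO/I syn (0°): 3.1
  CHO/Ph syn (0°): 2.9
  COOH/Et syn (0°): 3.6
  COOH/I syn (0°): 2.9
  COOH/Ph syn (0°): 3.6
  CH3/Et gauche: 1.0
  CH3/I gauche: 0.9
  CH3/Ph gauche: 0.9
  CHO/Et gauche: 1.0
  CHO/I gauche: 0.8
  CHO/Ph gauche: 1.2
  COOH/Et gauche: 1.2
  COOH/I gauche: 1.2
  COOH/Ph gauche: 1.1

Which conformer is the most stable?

C

A (staggered): CHO(0°)/Et(300°) gauche 1.0; CHO(0°)/Ph(60°) gauche 1.2; CH3(120°)/Ph(60°) gauche 0.9; CH3(120°)/I(180°) gauche 0.9; COOH(240°)/Et(300°) gauche 1.2; COOH(240°)/I(180°) gauche 1.2 → 6.4 kcal/mol.
B (eclipsed): CHO(0°)/Et(0°) eclipsed 3.1; CH3(120°)/Ph(120°) eclipsed 3.3; COOH(240°)/I(240°) eclipsed 2.9 → 9.3 kcal/mol.
C (staggered): CHO(0°)/Et(60°) gauche 1.0; CHO(0°)/I(300°) gauche 0.8; CH3(120°)/Et(60°) gauche 1.0; CH3(120°)/Ph(180°) gauche 0.9; COOH(240°)/Ph(180°) gauche 1.1; COOH(240°)/I(300°) gauche 1.2 → 6.0 kcal/mol.
D (eclipsed): CHO(0°)/I(0°) eclipsed 3.1; CH3(120°)/Et(120°) eclipsed 3.3; COOH(240°)/Ph(240°) eclipsed 3.6 → 10.0 kcal/mol.
E (staggered): CHO(0°)/Ph(300°) gauche 1.2; CHO(0°)/I(60°) gauche 0.8; CH3(120°)/Et(180°) gauche 1.0; CH3(120°)/I(60°) gauche 0.9; COOH(240°)/Et(180°) gauche 1.2; COOH(240°)/Ph(300°) gauche 1.1 → 6.2 kcal/mol.
C has the lowest total (6.0 kcal/mol).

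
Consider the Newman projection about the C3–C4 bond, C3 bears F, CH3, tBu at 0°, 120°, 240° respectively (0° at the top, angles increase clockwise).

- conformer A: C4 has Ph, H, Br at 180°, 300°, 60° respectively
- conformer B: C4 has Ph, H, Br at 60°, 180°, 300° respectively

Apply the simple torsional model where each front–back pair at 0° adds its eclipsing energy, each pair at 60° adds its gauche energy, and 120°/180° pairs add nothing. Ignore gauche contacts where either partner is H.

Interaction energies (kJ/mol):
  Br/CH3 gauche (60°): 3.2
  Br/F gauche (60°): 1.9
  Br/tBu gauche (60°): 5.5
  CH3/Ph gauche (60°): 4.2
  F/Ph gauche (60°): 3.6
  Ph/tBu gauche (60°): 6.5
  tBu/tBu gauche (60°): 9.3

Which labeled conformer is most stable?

B

A (staggered): F(0°)/Br(60°) gauche 1.9; CH3(120°)/Ph(180°) gauche 4.2; CH3(120°)/Br(60°) gauche 3.2; tBu(240°)/Ph(180°) gauche 6.5 → 15.8 kJ/mol.
B (staggered): F(0°)/Ph(60°) gauche 3.6; F(0°)/Br(300°) gauche 1.9; CH3(120°)/Ph(60°) gauche 4.2; tBu(240°)/Br(300°) gauche 5.5 → 15.2 kJ/mol.
B has the lowest total (15.2 kJ/mol).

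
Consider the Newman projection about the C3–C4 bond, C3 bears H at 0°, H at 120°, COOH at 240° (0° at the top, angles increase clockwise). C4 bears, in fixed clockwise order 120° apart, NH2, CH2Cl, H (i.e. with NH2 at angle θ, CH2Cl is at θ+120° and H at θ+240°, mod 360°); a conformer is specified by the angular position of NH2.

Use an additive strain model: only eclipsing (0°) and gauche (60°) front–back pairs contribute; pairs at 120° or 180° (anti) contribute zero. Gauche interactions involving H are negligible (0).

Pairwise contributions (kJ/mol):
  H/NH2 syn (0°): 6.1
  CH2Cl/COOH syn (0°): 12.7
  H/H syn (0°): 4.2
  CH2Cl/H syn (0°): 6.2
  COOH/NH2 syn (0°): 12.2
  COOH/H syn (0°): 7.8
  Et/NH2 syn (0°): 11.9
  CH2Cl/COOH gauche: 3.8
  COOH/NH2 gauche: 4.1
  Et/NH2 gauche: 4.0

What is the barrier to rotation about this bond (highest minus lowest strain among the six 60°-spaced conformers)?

NH2 at 0° (eclipsed): H(0°)/NH2(0°) eclipsed 6.1; H(120°)/CH2Cl(120°) eclipsed 6.2; COOH(240°)/H(240°) eclipsed 7.8 → 20.1 kJ/mol.
NH2 at 60° (staggered): COOH(240°)/CH2Cl(180°) gauche 3.8 → 3.8 kJ/mol.
NH2 at 120° (eclipsed): H(0°)/H(0°) eclipsed 4.2; H(120°)/NH2(120°) eclipsed 6.1; COOH(240°)/CH2Cl(240°) eclipsed 12.7 → 23.0 kJ/mol.
NH2 at 180° (staggered): COOH(240°)/NH2(180°) gauche 4.1; COOH(240°)/CH2Cl(300°) gauche 3.8 → 7.9 kJ/mol.
NH2 at 240° (eclipsed): H(0°)/CH2Cl(0°) eclipsed 6.2; H(120°)/H(120°) eclipsed 4.2; COOH(240°)/NH2(240°) eclipsed 12.2 → 22.6 kJ/mol.
NH2 at 300° (staggered): COOH(240°)/NH2(300°) gauche 4.1 → 4.1 kJ/mol.
Max at 120° (23.0 kJ/mol), min at 60° (3.8 kJ/mol); barrier = 19.2 kJ/mol.

19.2 kJ/mol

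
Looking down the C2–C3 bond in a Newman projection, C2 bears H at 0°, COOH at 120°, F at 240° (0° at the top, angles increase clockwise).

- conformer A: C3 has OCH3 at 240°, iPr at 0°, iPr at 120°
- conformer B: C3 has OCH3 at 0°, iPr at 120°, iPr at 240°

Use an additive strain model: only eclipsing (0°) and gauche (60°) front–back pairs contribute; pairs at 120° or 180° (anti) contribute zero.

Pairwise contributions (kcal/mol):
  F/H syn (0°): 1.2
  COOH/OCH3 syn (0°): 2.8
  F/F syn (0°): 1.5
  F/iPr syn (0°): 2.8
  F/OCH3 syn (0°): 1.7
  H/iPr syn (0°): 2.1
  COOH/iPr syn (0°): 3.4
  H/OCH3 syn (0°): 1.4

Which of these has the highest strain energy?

A (eclipsed): H(0°)/iPr(0°) eclipsed 2.1; COOH(120°)/iPr(120°) eclipsed 3.4; F(240°)/OCH3(240°) eclipsed 1.7 → 7.2 kcal/mol.
B (eclipsed): H(0°)/OCH3(0°) eclipsed 1.4; COOH(120°)/iPr(120°) eclipsed 3.4; F(240°)/iPr(240°) eclipsed 2.8 → 7.6 kcal/mol.
B has the highest total (7.6 kcal/mol).

B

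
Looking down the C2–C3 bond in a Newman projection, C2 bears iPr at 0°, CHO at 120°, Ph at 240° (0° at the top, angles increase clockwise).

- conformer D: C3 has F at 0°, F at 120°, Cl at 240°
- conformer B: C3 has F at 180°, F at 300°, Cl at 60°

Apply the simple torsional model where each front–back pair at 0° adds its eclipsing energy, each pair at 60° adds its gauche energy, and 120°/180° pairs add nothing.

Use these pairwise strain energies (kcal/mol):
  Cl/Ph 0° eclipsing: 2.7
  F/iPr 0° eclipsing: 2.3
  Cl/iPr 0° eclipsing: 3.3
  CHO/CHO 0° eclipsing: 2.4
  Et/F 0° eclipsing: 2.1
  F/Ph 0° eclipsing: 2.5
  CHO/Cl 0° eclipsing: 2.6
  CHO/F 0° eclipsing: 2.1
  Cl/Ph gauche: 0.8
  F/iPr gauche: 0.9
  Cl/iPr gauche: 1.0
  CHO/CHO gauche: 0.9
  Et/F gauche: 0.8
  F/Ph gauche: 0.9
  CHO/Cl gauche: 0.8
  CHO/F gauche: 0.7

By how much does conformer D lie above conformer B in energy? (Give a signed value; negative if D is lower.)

D is eclipsed. iPr at 0° is eclipsed with F at 0° (2.3); CHO at 120° is eclipsed with F at 120° (2.1); Ph at 240° is eclipsed with Cl at 240° (2.7). Total 7.1 kcal/mol.
B is staggered. iPr at 0° is gauche with F at 300° (0.9); iPr at 0° is gauche with Cl at 60° (1.0); CHO at 120° is gauche with F at 180° (0.7); CHO at 120° is gauche with Cl at 60° (0.8); Ph at 240° is gauche with F at 180° (0.9); Ph at 240° is gauche with F at 300° (0.9). Total 5.2 kcal/mol.
E(D) − E(B) = 7.1 − 5.2 = +1.9 kcal/mol.

+1.9 kcal/mol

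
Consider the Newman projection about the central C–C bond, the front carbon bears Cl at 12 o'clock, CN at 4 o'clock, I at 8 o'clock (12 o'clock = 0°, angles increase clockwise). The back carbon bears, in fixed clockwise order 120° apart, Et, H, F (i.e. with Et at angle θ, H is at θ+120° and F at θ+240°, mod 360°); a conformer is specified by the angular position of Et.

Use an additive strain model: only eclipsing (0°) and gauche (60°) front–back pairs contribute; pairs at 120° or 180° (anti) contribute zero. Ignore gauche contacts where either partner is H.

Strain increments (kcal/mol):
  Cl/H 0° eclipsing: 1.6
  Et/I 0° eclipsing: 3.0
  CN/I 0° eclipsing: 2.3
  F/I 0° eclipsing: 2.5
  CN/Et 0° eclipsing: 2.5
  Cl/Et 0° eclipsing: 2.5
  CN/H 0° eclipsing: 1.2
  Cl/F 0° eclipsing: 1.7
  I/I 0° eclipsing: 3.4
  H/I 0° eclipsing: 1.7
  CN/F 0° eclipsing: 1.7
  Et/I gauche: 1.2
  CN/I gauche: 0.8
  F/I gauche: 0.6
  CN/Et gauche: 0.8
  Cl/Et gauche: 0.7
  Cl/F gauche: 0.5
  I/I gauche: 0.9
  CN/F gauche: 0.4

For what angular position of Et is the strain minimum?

60°

Et at 0° (eclipsed): Cl–Et eclipsed, CN–H eclipsed, I–F eclipsed; 2.5 + 1.2 + 2.5 = 6.2 kcal/mol.
Et at 60° (staggered): Cl–Et gauche, Cl–F gauche, CN–Et gauche, I–F gauche; 0.7 + 0.5 + 0.8 + 0.6 = 2.6 kcal/mol.
Et at 120° (eclipsed): Cl–F eclipsed, CN–Et eclipsed, I–H eclipsed; 1.7 + 2.5 + 1.7 = 5.9 kcal/mol.
Et at 180° (staggered): Cl–F gauche, CN–Et gauche, CN–F gauche, I–Et gauche; 0.5 + 0.8 + 0.4 + 1.2 = 2.9 kcal/mol.
Et at 240° (eclipsed): Cl–H eclipsed, CN–F eclipsed, I–Et eclipsed; 1.6 + 1.7 + 3.0 = 6.3 kcal/mol.
Et at 300° (staggered): Cl–Et gauche, CN–F gauche, I–Et gauche, I–F gauche; 0.7 + 0.4 + 1.2 + 0.6 = 2.9 kcal/mol.
The minimum (2.6 kcal/mol) occurs with Et at 60°.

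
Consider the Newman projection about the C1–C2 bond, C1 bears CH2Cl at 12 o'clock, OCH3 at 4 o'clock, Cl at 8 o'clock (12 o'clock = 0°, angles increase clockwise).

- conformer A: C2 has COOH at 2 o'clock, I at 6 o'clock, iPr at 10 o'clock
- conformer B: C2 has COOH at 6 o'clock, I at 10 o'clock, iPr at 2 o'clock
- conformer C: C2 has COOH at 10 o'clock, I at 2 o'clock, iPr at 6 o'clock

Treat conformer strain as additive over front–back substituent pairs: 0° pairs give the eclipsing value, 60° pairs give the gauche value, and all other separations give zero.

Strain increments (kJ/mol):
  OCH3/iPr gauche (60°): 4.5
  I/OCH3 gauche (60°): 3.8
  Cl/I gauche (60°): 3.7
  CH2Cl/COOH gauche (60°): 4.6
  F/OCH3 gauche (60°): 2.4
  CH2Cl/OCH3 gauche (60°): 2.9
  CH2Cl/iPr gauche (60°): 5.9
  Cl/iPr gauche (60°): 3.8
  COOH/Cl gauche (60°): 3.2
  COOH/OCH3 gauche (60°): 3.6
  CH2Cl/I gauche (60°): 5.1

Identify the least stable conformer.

B

A (staggered): CH2Cl(0°)/COOH(60°) gauche 4.6; CH2Cl(0°)/iPr(300°) gauche 5.9; OCH3(120°)/COOH(60°) gauche 3.6; OCH3(120°)/I(180°) gauche 3.8; Cl(240°)/I(180°) gauche 3.7; Cl(240°)/iPr(300°) gauche 3.8 → 25.4 kJ/mol.
B (staggered): CH2Cl(0°)/I(300°) gauche 5.1; CH2Cl(0°)/iPr(60°) gauche 5.9; OCH3(120°)/COOH(180°) gauche 3.6; OCH3(120°)/iPr(60°) gauche 4.5; Cl(240°)/COOH(180°) gauche 3.2; Cl(240°)/I(300°) gauche 3.7 → 26.0 kJ/mol.
C (staggered): CH2Cl(0°)/COOH(300°) gauche 4.6; CH2Cl(0°)/I(60°) gauche 5.1; OCH3(120°)/I(60°) gauche 3.8; OCH3(120°)/iPr(180°) gauche 4.5; Cl(240°)/COOH(300°) gauche 3.2; Cl(240°)/iPr(180°) gauche 3.8 → 25.0 kJ/mol.
B has the highest total (26.0 kJ/mol).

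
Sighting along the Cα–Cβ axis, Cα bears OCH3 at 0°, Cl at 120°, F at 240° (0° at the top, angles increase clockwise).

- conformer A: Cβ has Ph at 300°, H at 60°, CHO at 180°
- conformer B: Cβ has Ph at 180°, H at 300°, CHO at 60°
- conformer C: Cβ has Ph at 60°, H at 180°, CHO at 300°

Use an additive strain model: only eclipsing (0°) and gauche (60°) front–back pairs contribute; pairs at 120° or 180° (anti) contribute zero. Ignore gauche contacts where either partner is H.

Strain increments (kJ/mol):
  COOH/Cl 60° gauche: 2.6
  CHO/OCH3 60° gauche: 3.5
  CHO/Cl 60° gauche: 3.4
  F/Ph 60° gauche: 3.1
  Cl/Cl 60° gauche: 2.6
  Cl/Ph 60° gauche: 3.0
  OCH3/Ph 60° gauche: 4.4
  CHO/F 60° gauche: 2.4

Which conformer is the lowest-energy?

A (staggered): OCH3–Ph gauche, Cl–CHO gauche, F–Ph gauche, F–CHO gauche; 4.4 + 3.4 + 3.1 + 2.4 = 13.3 kJ/mol.
B (staggered): OCH3–CHO gauche, Cl–Ph gauche, Cl–CHO gauche, F–Ph gauche; 3.5 + 3.0 + 3.4 + 3.1 = 13.0 kJ/mol.
C (staggered): OCH3–Ph gauche, OCH3–CHO gauche, Cl–Ph gauche, F–CHO gauche; 4.4 + 3.5 + 3.0 + 2.4 = 13.3 kJ/mol.
B has the lowest total (13.0 kJ/mol).

B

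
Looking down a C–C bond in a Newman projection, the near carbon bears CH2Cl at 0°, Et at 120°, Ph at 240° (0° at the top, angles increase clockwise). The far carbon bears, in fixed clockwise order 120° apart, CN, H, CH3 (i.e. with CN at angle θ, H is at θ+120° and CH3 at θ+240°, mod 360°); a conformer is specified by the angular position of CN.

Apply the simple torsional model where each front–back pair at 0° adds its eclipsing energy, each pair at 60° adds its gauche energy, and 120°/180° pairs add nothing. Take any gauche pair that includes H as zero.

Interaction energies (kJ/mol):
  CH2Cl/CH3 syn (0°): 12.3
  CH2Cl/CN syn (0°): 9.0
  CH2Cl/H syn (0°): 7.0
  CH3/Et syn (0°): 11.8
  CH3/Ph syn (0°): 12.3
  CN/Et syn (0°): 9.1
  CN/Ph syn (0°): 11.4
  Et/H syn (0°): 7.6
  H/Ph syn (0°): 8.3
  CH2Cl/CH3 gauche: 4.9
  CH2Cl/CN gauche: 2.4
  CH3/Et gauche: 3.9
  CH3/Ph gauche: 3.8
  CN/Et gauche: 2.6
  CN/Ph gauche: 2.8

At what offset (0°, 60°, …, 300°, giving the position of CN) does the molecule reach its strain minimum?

CN at 0° (eclipsed): CH2Cl(0°)/CN(0°) eclipsed 9.0; Et(120°)/H(120°) eclipsed 7.6; Ph(240°)/CH3(240°) eclipsed 12.3 → 28.9 kJ/mol.
CN at 60° (staggered): CH2Cl(0°)/CN(60°) gauche 2.4; CH2Cl(0°)/CH3(300°) gauche 4.9; Et(120°)/CN(60°) gauche 2.6; Ph(240°)/CH3(300°) gauche 3.8 → 13.7 kJ/mol.
CN at 120° (eclipsed): CH2Cl(0°)/CH3(0°) eclipsed 12.3; Et(120°)/CN(120°) eclipsed 9.1; Ph(240°)/H(240°) eclipsed 8.3 → 29.7 kJ/mol.
CN at 180° (staggered): CH2Cl(0°)/CH3(60°) gauche 4.9; Et(120°)/CN(180°) gauche 2.6; Et(120°)/CH3(60°) gauche 3.9; Ph(240°)/CN(180°) gauche 2.8 → 14.2 kJ/mol.
CN at 240° (eclipsed): CH2Cl(0°)/H(0°) eclipsed 7.0; Et(120°)/CH3(120°) eclipsed 11.8; Ph(240°)/CN(240°) eclipsed 11.4 → 30.2 kJ/mol.
CN at 300° (staggered): CH2Cl(0°)/CN(300°) gauche 2.4; Et(120°)/CH3(180°) gauche 3.9; Ph(240°)/CN(300°) gauche 2.8; Ph(240°)/CH3(180°) gauche 3.8 → 12.9 kJ/mol.
The minimum (12.9 kJ/mol) occurs with CN at 300°.

300°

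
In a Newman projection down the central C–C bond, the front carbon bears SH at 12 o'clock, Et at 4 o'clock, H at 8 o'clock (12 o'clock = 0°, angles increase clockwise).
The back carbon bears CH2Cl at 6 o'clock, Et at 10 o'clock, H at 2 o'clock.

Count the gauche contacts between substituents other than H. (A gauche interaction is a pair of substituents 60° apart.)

2

Non-H gauche pairs: SH(0°)/Et(300°); Et(120°)/CH2Cl(180°) — 2 interactions.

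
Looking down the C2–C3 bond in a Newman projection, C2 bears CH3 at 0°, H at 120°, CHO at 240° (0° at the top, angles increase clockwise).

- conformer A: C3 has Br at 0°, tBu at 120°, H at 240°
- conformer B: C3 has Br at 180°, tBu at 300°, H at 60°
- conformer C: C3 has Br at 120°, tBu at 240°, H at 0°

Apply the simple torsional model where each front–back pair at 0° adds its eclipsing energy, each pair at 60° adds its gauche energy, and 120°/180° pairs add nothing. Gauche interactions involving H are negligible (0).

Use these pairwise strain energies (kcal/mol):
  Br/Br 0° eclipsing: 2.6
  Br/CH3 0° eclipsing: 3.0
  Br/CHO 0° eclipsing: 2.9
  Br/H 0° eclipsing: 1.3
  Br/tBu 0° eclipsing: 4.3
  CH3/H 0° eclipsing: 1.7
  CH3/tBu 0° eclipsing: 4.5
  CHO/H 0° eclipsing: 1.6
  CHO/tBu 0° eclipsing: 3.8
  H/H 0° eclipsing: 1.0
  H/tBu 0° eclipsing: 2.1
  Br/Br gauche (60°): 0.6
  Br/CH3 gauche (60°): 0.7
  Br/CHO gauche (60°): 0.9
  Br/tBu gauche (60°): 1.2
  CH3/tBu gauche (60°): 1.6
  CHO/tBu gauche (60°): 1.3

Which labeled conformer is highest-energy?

A (eclipsed): CH3(0°)/Br(0°) eclipsed 3.0; H(120°)/tBu(120°) eclipsed 2.1; CHO(240°)/H(240°) eclipsed 1.6 → 6.7 kcal/mol.
B (staggered): CH3(0°)/tBu(300°) gauche 1.6; CHO(240°)/Br(180°) gauche 0.9; CHO(240°)/tBu(300°) gauche 1.3 → 3.8 kcal/mol.
C (eclipsed): CH3(0°)/H(0°) eclipsed 1.7; H(120°)/Br(120°) eclipsed 1.3; CHO(240°)/tBu(240°) eclipsed 3.8 → 6.8 kcal/mol.
C has the highest total (6.8 kcal/mol).

C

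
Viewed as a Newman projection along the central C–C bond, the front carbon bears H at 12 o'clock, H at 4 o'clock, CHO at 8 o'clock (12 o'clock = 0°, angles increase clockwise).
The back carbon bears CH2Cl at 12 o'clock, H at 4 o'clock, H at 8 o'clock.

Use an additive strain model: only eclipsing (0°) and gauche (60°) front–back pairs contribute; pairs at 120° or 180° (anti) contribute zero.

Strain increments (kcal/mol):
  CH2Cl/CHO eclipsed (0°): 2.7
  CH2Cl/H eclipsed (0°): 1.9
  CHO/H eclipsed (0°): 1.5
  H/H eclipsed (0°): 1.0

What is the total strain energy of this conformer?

This conformer (eclipsed): H–CH2Cl eclipsed, H–H eclipsed, CHO–H eclipsed; 1.9 + 1.0 + 1.5 = 4.4 kcal/mol.

4.4 kcal/mol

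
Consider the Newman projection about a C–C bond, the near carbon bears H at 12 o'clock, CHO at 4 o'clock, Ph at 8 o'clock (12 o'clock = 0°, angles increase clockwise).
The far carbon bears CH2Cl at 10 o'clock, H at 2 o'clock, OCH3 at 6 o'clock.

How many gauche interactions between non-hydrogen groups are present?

Non-H gauche pairs: CHO(120°)/OCH3(180°); Ph(240°)/CH2Cl(300°); Ph(240°)/OCH3(180°) — 3 interactions.

3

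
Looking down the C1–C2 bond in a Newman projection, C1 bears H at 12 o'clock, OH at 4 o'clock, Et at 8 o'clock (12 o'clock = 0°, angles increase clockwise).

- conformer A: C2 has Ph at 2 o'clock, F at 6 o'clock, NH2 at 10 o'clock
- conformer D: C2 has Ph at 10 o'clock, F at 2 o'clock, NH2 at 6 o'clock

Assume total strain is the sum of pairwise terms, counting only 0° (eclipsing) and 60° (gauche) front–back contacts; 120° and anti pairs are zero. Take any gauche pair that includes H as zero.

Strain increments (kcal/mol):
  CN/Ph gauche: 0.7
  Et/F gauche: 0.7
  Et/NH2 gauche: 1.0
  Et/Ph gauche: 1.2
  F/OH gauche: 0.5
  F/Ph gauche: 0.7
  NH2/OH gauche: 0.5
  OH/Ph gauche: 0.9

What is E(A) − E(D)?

A is staggered. OH at 120° is gauche with Ph at 60° (0.9); OH at 120° is gauche with F at 180° (0.5); Et at 240° is gauche with F at 180° (0.7); Et at 240° is gauche with NH2 at 300° (1.0). Total 3.1 kcal/mol.
D is staggered. OH at 120° is gauche with F at 60° (0.5); OH at 120° is gauche with NH2 at 180° (0.5); Et at 240° is gauche with Ph at 300° (1.2); Et at 240° is gauche with NH2 at 180° (1.0). Total 3.2 kcal/mol.
E(A) − E(D) = 3.1 − 3.2 = -0.1 kcal/mol.

-0.1 kcal/mol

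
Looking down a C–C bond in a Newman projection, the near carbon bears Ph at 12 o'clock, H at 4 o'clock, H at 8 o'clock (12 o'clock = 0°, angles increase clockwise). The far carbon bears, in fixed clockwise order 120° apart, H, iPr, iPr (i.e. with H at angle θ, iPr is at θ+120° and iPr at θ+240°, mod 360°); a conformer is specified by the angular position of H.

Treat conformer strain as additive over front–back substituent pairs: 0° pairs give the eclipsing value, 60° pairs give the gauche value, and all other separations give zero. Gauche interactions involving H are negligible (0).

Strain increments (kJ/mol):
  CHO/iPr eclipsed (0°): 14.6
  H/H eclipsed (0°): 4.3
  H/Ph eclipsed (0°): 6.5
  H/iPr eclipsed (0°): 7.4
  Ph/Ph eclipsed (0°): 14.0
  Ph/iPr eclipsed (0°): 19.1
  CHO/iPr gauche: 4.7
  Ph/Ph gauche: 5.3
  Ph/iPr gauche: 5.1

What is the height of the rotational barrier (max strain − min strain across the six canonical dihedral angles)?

25.7 kJ/mol

H at 0° (eclipsed): Ph–H eclipsed, H–iPr eclipsed, H–iPr eclipsed; 6.5 + 7.4 + 7.4 = 21.3 kJ/mol.
H at 60° (staggered): Ph–iPr gauche; 5.1 = 5.1 kJ/mol.
H at 120° (eclipsed): Ph–iPr eclipsed, H–H eclipsed, H–iPr eclipsed; 19.1 + 4.3 + 7.4 = 30.8 kJ/mol.
H at 180° (staggered): Ph–iPr gauche, Ph–iPr gauche; 5.1 + 5.1 = 10.2 kJ/mol.
H at 240° (eclipsed): Ph–iPr eclipsed, H–iPr eclipsed, H–H eclipsed; 19.1 + 7.4 + 4.3 = 30.8 kJ/mol.
H at 300° (staggered): Ph–iPr gauche; 5.1 = 5.1 kJ/mol.
Max at 120° (30.8 kJ/mol), min at 60° (5.1 kJ/mol); barrier = 25.7 kJ/mol.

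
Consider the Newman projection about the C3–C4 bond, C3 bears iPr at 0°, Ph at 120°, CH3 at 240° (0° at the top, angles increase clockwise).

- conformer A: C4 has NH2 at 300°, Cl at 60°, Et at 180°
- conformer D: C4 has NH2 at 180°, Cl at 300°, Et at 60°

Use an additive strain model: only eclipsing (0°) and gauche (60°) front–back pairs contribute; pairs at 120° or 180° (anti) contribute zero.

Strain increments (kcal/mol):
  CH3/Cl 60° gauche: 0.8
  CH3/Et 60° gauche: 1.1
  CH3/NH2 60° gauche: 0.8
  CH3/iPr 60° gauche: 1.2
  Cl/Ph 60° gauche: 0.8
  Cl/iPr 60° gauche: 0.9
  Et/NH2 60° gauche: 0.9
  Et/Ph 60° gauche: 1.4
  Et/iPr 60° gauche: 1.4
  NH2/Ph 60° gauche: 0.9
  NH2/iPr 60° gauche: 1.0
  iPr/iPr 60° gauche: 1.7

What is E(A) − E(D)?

A (staggered): iPr–NH2 gauche, iPr–Cl gauche, Ph–Cl gauche, Ph–Et gauche, CH3–NH2 gauche, CH3–Et gauche; 1.0 + 0.9 + 0.8 + 1.4 + 0.8 + 1.1 = 6.0 kcal/mol.
D (staggered): iPr–Cl gauche, iPr–Et gauche, Ph–NH2 gauche, Ph–Et gauche, CH3–NH2 gauche, CH3–Cl gauche; 0.9 + 1.4 + 0.9 + 1.4 + 0.8 + 0.8 = 6.2 kcal/mol.
E(A) − E(D) = 6.0 − 6.2 = -0.2 kcal/mol.

-0.2 kcal/mol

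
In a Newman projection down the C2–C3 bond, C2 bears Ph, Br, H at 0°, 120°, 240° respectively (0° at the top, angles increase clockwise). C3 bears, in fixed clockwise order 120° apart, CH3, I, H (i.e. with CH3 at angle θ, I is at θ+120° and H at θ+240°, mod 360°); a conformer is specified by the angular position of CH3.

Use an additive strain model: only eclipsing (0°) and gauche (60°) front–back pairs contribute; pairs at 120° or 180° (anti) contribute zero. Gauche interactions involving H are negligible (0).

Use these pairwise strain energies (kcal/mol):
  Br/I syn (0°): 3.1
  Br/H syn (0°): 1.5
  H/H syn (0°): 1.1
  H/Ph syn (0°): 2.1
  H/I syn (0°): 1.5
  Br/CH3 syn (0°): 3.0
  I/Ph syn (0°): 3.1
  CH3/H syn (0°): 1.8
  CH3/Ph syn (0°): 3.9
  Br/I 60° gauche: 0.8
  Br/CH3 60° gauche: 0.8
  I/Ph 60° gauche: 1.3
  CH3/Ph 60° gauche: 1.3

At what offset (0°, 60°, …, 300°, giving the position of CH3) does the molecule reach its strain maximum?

0°

CH3 at 0° (eclipsed): Ph(0°)/CH3(0°) eclipsed 3.9; Br(120°)/I(120°) eclipsed 3.1; H(240°)/H(240°) eclipsed 1.1 → 8.1 kcal/mol.
CH3 at 60° (staggered): Ph(0°)/CH3(60°) gauche 1.3; Br(120°)/CH3(60°) gauche 0.8; Br(120°)/I(180°) gauche 0.8 → 2.9 kcal/mol.
CH3 at 120° (eclipsed): Ph(0°)/H(0°) eclipsed 2.1; Br(120°)/CH3(120°) eclipsed 3.0; H(240°)/I(240°) eclipsed 1.5 → 6.6 kcal/mol.
CH3 at 180° (staggered): Ph(0°)/I(300°) gauche 1.3; Br(120°)/CH3(180°) gauche 0.8 → 2.1 kcal/mol.
CH3 at 240° (eclipsed): Ph(0°)/I(0°) eclipsed 3.1; Br(120°)/H(120°) eclipsed 1.5; H(240°)/CH3(240°) eclipsed 1.8 → 6.4 kcal/mol.
CH3 at 300° (staggered): Ph(0°)/CH3(300°) gauche 1.3; Ph(0°)/I(60°) gauche 1.3; Br(120°)/I(60°) gauche 0.8 → 3.4 kcal/mol.
The maximum (8.1 kcal/mol) occurs with CH3 at 0°.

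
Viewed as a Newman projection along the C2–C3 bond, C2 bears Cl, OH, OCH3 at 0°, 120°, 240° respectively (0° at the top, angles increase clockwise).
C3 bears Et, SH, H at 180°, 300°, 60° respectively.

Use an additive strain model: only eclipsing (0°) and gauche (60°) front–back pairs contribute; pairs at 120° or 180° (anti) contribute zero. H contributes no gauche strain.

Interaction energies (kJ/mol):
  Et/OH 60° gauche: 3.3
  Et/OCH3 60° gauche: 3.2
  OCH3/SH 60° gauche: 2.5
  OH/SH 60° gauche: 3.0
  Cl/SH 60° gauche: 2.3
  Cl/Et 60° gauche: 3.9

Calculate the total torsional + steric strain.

This conformer (staggered): Cl–SH gauche, OH–Et gauche, OCH3–Et gauche, OCH3–SH gauche; 2.3 + 3.3 + 3.2 + 2.5 = 11.3 kJ/mol.

11.3 kJ/mol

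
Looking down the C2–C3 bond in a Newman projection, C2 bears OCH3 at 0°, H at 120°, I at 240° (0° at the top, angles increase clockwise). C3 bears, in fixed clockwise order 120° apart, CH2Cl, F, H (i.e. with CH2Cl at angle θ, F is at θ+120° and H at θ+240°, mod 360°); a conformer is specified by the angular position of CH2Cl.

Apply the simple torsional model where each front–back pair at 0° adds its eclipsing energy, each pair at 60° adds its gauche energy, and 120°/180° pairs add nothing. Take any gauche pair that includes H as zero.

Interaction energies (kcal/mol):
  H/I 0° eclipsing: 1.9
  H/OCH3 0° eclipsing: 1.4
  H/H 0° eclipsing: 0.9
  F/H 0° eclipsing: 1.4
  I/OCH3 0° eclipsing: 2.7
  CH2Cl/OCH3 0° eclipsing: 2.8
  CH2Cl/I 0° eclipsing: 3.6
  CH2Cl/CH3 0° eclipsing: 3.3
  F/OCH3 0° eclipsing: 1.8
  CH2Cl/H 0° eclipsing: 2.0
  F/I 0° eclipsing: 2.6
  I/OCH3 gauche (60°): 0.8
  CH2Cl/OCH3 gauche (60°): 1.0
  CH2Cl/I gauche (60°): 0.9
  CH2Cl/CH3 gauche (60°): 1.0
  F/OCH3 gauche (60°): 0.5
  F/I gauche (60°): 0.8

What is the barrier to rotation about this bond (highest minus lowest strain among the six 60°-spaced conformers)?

CH2Cl at 0° (eclipsed): OCH3(0°)/CH2Cl(0°) eclipsed 2.8; H(120°)/F(120°) eclipsed 1.4; I(240°)/H(240°) eclipsed 1.9 → 6.1 kcal/mol.
CH2Cl at 60° (staggered): OCH3(0°)/CH2Cl(60°) gauche 1.0; I(240°)/F(180°) gauche 0.8 → 1.8 kcal/mol.
CH2Cl at 120° (eclipsed): OCH3(0°)/H(0°) eclipsed 1.4; H(120°)/CH2Cl(120°) eclipsed 2.0; I(240°)/F(240°) eclipsed 2.6 → 6.0 kcal/mol.
CH2Cl at 180° (staggered): OCH3(0°)/F(300°) gauche 0.5; I(240°)/CH2Cl(180°) gauche 0.9; I(240°)/F(300°) gauche 0.8 → 2.2 kcal/mol.
CH2Cl at 240° (eclipsed): OCH3(0°)/F(0°) eclipsed 1.8; H(120°)/H(120°) eclipsed 0.9; I(240°)/CH2Cl(240°) eclipsed 3.6 → 6.3 kcal/mol.
CH2Cl at 300° (staggered): OCH3(0°)/CH2Cl(300°) gauche 1.0; OCH3(0°)/F(60°) gauche 0.5; I(240°)/CH2Cl(300°) gauche 0.9 → 2.4 kcal/mol.
Max at 240° (6.3 kcal/mol), min at 60° (1.8 kcal/mol); barrier = 4.5 kcal/mol.

4.5 kcal/mol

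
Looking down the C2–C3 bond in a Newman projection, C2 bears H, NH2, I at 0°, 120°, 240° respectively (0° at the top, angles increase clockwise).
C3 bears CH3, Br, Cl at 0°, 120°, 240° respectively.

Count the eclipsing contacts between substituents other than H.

2

Non-H eclipsing pairs: NH2(120°)/Br(120°); I(240°)/Cl(240°) — 2 interactions.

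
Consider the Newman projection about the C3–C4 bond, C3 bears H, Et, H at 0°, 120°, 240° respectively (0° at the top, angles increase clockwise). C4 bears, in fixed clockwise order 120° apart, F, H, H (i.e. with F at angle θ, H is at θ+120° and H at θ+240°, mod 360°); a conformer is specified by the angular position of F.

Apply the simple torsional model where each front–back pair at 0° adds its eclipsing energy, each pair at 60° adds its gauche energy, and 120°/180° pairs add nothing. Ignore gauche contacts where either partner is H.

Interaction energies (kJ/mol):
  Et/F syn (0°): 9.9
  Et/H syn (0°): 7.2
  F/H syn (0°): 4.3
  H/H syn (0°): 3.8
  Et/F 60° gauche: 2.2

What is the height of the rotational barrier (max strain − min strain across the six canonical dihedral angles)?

F at 0° is eclipsed. H at 0° is eclipsed with F at 0° (4.3); Et at 120° is eclipsed with H at 120° (7.2); H at 240° is eclipsed with H at 240° (3.8). Total 15.3 kJ/mol.
F at 60° is staggered. Et at 120° is gauche with F at 60° (2.2). Total 2.2 kJ/mol.
F at 120° is eclipsed. H at 0° is eclipsed with H at 0° (3.8); Et at 120° is eclipsed with F at 120° (9.9); H at 240° is eclipsed with H at 240° (3.8). Total 17.5 kJ/mol.
F at 180° is staggered. Et at 120° is gauche with F at 180° (2.2). Total 2.2 kJ/mol.
F at 240° is eclipsed. H at 0° is eclipsed with H at 0° (3.8); Et at 120° is eclipsed with H at 120° (7.2); H at 240° is eclipsed with F at 240° (4.3). Total 15.3 kJ/mol.
F at 300° (staggered): no non-H gauche contacts → 0.0 kJ/mol.
Max at 120° (17.5 kJ/mol), min at 300° (0.0 kJ/mol); barrier = 17.5 kJ/mol.

17.5 kJ/mol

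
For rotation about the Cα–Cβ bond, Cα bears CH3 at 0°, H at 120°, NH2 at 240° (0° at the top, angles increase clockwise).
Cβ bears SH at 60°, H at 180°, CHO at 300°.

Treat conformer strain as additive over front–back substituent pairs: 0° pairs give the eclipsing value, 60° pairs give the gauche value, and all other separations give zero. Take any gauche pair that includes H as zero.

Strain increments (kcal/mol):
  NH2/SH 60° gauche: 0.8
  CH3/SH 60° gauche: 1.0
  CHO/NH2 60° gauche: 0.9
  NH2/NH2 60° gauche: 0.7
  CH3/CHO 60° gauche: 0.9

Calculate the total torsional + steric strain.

2.8 kcal/mol

This conformer (staggered): CH3–SH gauche, CH3–CHO gauche, NH2–CHO gauche; 1.0 + 0.9 + 0.9 = 2.8 kcal/mol.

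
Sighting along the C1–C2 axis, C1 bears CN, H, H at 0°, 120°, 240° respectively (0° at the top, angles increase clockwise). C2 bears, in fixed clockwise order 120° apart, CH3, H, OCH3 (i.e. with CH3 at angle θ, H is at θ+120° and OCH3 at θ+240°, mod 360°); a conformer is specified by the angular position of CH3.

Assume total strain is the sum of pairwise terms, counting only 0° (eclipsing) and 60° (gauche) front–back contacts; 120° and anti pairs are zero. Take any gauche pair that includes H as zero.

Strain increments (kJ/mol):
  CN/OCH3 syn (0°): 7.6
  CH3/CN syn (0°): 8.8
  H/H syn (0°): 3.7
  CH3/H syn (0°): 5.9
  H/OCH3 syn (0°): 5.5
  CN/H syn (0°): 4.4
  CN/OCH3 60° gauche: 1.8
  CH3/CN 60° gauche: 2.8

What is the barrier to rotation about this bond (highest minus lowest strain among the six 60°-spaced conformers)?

16.2 kJ/mol

CH3 at 0° (eclipsed): CN(0°)/CH3(0°) eclipsed 8.8; H(120°)/H(120°) eclipsed 3.7; H(240°)/OCH3(240°) eclipsed 5.5 → 18.0 kJ/mol.
CH3 at 60° (staggered): CN(0°)/CH3(60°) gauche 2.8; CN(0°)/OCH3(300°) gauche 1.8 → 4.6 kJ/mol.
CH3 at 120° (eclipsed): CN(0°)/OCH3(0°) eclipsed 7.6; H(120°)/CH3(120°) eclipsed 5.9; H(240°)/H(240°) eclipsed 3.7 → 17.2 kJ/mol.
CH3 at 180° (staggered): CN(0°)/OCH3(60°) gauche 1.8 → 1.8 kJ/mol.
CH3 at 240° (eclipsed): CN(0°)/H(0°) eclipsed 4.4; H(120°)/OCH3(120°) eclipsed 5.5; H(240°)/CH3(240°) eclipsed 5.9 → 15.8 kJ/mol.
CH3 at 300° (staggered): CN(0°)/CH3(300°) gauche 2.8 → 2.8 kJ/mol.
Max at 0° (18.0 kJ/mol), min at 180° (1.8 kJ/mol); barrier = 16.2 kJ/mol.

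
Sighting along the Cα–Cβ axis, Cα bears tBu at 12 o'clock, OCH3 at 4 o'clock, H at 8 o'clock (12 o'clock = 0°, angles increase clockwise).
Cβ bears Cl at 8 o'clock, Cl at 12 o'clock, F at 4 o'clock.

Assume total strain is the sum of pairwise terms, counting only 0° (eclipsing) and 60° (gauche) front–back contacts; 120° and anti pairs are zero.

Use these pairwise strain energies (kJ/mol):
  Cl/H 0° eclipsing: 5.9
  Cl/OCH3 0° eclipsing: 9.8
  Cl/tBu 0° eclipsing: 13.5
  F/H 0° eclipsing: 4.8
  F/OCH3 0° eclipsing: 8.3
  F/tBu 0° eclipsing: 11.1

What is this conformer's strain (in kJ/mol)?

27.7 kJ/mol

This conformer is eclipsed. tBu at 0° is eclipsed with Cl at 0° (13.5); OCH3 at 120° is eclipsed with F at 120° (8.3); H at 240° is eclipsed with Cl at 240° (5.9). Total 27.7 kJ/mol.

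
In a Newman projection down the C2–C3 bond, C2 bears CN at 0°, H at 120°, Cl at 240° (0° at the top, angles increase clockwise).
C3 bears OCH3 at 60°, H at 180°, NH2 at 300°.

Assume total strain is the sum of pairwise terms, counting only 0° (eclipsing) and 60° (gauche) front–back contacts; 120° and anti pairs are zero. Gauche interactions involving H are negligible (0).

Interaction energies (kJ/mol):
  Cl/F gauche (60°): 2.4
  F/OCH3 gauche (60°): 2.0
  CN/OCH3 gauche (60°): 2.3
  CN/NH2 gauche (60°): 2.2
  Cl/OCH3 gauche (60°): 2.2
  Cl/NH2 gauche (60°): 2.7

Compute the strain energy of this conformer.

7.2 kJ/mol

This conformer (staggered): CN(0°)/OCH3(60°) gauche 2.3; CN(0°)/NH2(300°) gauche 2.2; Cl(240°)/NH2(300°) gauche 2.7 → 7.2 kJ/mol.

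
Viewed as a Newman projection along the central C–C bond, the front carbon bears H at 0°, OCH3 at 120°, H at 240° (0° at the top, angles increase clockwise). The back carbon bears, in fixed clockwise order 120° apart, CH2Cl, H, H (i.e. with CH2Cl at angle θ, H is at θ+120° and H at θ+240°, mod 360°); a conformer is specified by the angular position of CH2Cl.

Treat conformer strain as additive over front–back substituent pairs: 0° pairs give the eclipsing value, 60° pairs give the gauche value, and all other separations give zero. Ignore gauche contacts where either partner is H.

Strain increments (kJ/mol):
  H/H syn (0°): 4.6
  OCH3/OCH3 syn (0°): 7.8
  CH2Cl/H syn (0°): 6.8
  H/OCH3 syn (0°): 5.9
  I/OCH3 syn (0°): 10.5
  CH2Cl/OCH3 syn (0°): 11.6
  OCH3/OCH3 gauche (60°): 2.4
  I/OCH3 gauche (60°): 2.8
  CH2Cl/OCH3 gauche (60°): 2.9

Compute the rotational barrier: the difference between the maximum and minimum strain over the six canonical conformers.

CH2Cl at 0° (eclipsed): H–CH2Cl eclipsed, OCH3–H eclipsed, H–H eclipsed; 6.8 + 5.9 + 4.6 = 17.3 kJ/mol.
CH2Cl at 60° (staggered): OCH3–CH2Cl gauche; 2.9 = 2.9 kJ/mol.
CH2Cl at 120° (eclipsed): H–H eclipsed, OCH3–CH2Cl eclipsed, H–H eclipsed; 4.6 + 11.6 + 4.6 = 20.8 kJ/mol.
CH2Cl at 180° (staggered): OCH3–CH2Cl gauche; 2.9 = 2.9 kJ/mol.
CH2Cl at 240° (eclipsed): H–H eclipsed, OCH3–H eclipsed, H–CH2Cl eclipsed; 4.6 + 5.9 + 6.8 = 17.3 kJ/mol.
CH2Cl at 300° (staggered): no non-H gauche contacts → 0.0 kJ/mol.
Max at 120° (20.8 kJ/mol), min at 300° (0.0 kJ/mol); barrier = 20.8 kJ/mol.

20.8 kJ/mol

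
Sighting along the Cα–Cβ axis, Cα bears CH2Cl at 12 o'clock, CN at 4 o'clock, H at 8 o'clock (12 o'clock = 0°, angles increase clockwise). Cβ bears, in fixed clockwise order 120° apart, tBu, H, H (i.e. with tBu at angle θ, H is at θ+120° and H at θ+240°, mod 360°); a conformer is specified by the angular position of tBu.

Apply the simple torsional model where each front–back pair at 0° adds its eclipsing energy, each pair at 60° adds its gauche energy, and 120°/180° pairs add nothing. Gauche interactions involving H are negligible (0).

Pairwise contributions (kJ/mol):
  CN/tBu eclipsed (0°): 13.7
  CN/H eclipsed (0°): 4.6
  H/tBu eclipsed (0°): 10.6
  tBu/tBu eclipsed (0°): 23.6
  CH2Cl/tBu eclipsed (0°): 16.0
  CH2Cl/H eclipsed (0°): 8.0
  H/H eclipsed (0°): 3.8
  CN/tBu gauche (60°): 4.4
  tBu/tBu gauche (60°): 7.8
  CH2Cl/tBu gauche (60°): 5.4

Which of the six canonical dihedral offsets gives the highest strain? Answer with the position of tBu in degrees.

120°

tBu at 0° (eclipsed): CH2Cl(0°)/tBu(0°) eclipsed 16.0; CN(120°)/H(120°) eclipsed 4.6; H(240°)/H(240°) eclipsed 3.8 → 24.4 kJ/mol.
tBu at 60° (staggered): CH2Cl(0°)/tBu(60°) gauche 5.4; CN(120°)/tBu(60°) gauche 4.4 → 9.8 kJ/mol.
tBu at 120° (eclipsed): CH2Cl(0°)/H(0°) eclipsed 8.0; CN(120°)/tBu(120°) eclipsed 13.7; H(240°)/H(240°) eclipsed 3.8 → 25.5 kJ/mol.
tBu at 180° (staggered): CN(120°)/tBu(180°) gauche 4.4 → 4.4 kJ/mol.
tBu at 240° (eclipsed): CH2Cl(0°)/H(0°) eclipsed 8.0; CN(120°)/H(120°) eclipsed 4.6; H(240°)/tBu(240°) eclipsed 10.6 → 23.2 kJ/mol.
tBu at 300° (staggered): CH2Cl(0°)/tBu(300°) gauche 5.4 → 5.4 kJ/mol.
The maximum (25.5 kJ/mol) occurs with tBu at 120°.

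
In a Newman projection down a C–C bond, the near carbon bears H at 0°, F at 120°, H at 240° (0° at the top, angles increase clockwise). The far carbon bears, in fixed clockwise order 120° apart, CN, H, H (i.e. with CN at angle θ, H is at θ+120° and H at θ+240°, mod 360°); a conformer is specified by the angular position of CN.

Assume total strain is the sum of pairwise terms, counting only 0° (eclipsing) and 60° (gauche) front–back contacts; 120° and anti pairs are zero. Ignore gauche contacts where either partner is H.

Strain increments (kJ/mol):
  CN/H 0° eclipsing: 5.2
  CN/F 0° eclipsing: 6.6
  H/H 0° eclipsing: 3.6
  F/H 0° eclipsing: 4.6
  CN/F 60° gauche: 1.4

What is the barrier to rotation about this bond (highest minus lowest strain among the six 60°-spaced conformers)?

CN at 0° is eclipsed. H at 0° is eclipsed with CN at 0° (5.2); F at 120° is eclipsed with H at 120° (4.6); H at 240° is eclipsed with H at 240° (3.6). Total 13.4 kJ/mol.
CN at 60° is staggered. F at 120° is gauche with CN at 60° (1.4). Total 1.4 kJ/mol.
CN at 120° is eclipsed. H at 0° is eclipsed with H at 0° (3.6); F at 120° is eclipsed with CN at 120° (6.6); H at 240° is eclipsed with H at 240° (3.6). Total 13.8 kJ/mol.
CN at 180° is staggered. F at 120° is gauche with CN at 180° (1.4). Total 1.4 kJ/mol.
CN at 240° is eclipsed. H at 0° is eclipsed with H at 0° (3.6); F at 120° is eclipsed with H at 120° (4.6); H at 240° is eclipsed with CN at 240° (5.2). Total 13.4 kJ/mol.
CN at 300° (staggered): no non-H gauche contacts → 0.0 kJ/mol.
Max at 120° (13.8 kJ/mol), min at 300° (0.0 kJ/mol); barrier = 13.8 kJ/mol.

13.8 kJ/mol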